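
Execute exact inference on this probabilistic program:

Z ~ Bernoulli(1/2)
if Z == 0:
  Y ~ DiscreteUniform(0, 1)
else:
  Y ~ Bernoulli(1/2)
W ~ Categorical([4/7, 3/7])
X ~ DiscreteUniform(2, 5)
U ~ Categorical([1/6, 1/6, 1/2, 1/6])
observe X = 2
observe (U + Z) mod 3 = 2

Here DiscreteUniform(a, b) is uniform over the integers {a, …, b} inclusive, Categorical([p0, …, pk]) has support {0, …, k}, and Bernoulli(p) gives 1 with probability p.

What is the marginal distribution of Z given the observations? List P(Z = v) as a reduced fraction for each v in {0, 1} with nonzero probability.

Enumerate traces; 8 have nonzero weight after conditioning:
  (Z=0, Y=0, W=0, X=2, U=2) weight 1/56
  (Z=0, Y=0, W=1, X=2, U=2) weight 3/224
  (Z=0, Y=1, W=0, X=2, U=2) weight 1/56
  (Z=0, Y=1, W=1, X=2, U=2) weight 3/224
  (Z=1, Y=0, W=0, X=2, U=1) weight 1/168
  (Z=1, Y=0, W=1, X=2, U=1) weight 1/224
  (Z=1, Y=1, W=0, X=2, U=1) weight 1/168
  (Z=1, Y=1, W=1, X=2, U=1) weight 1/224
Group by Z:
  weight(Z=0) = 1/16
  weight(Z=1) = 1/48
Total weight = 1/16 + 1/48 = 1/12
P(Z=0 | obs) = 1/16 / 1/12 = 3/4
P(Z=1 | obs) = 1/48 / 1/12 = 1/4

P(Z=0) = 3/4, P(Z=1) = 1/4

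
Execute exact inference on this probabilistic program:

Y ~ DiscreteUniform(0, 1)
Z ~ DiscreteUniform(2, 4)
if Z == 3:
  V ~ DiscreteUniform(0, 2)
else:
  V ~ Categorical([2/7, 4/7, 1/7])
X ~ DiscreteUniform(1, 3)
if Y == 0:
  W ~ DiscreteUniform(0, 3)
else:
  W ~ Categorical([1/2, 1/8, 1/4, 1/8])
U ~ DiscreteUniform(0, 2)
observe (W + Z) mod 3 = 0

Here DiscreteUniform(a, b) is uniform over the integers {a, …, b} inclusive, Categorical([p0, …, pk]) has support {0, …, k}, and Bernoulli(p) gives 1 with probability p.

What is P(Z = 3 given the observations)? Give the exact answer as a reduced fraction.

P(Z = 3 | obs) = 9/16

Enumerate traces; 216 have nonzero weight after conditioning:
  (Y=0, Z=2, V=0, X=1, W=1, U=0) weight 1/756
  (Y=0, Z=2, V=0, X=1, W=1, U=1) weight 1/756
  (Y=0, Z=2, V=0, X=1, W=1, U=2) weight 1/756
  (Y=0, Z=2, V=0, X=2, W=1, U=0) weight 1/756
  (Y=0, Z=2, V=0, X=2, W=1, U=1) weight 1/756
  (Y=0, Z=2, V=0, X=2, W=1, U=2) weight 1/756
  (Y=0, Z=2, V=0, X=3, W=1, U=0) weight 1/756
  (Y=0, Z=2, V=0, X=3, W=1, U=1) weight 1/756
  (Y=0, Z=3, V=0, X=1, W=0, U=0) weight 1/648
  (Y=0, Z=4, V=0, X=1, W=2, U=0) weight 1/756
  … 206 more
Group by Z:
  weight(Z=2) = 1/16
  weight(Z=3) = 3/16
  weight(Z=4) = 1/12
Total weight = 1/16 + 3/16 + 1/12 = 1/3
P(Z=2 | obs) = 1/16 / 1/3 = 3/16
P(Z=3 | obs) = 3/16 / 1/3 = 9/16
P(Z=4 | obs) = 1/12 / 1/3 = 1/4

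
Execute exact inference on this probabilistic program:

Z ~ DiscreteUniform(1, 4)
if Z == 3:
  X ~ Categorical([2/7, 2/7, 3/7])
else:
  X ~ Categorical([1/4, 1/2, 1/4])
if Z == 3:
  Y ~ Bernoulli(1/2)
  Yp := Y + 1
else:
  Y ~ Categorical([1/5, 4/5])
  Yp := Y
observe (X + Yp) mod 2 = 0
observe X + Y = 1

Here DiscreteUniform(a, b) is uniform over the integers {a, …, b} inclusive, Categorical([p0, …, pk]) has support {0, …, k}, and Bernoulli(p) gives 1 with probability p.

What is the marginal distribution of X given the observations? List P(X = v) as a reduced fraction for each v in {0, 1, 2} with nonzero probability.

Enumerate traces; 2 have nonzero weight after conditioning:
  (Z=3, X=0, Y=1) weight 1/28
  (Z=3, X=1, Y=0) weight 1/28
Group by X:
  weight(X=0) = 1/28
  weight(X=1) = 1/28
Total weight = 1/28 + 1/28 = 1/14
P(X=0 | obs) = 1/28 / 1/14 = 1/2
P(X=1 | obs) = 1/28 / 1/14 = 1/2

P(X=0) = 1/2, P(X=1) = 1/2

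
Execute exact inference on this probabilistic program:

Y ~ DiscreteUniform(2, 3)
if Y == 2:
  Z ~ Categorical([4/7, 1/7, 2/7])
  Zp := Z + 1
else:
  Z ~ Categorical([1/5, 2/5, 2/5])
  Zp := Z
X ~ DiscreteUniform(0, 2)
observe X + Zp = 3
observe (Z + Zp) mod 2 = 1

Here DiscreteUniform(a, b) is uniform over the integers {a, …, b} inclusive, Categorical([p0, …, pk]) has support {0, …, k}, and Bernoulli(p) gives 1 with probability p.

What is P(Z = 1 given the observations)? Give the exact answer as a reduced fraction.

Enumerate traces; 3 have nonzero weight after conditioning:
  (Y=2, Z=0, X=2) weight 2/21
  (Y=2, Z=1, X=1) weight 1/42
  (Y=2, Z=2, X=0) weight 1/21
Group by Z:
  weight(Z=0) = 2/21
  weight(Z=1) = 1/42
  weight(Z=2) = 1/21
Total weight = 2/21 + 1/42 + 1/21 = 1/6
P(Z=0 | obs) = 2/21 / 1/6 = 4/7
P(Z=1 | obs) = 1/42 / 1/6 = 1/7
P(Z=2 | obs) = 1/21 / 1/6 = 2/7

P(Z = 1 | obs) = 1/7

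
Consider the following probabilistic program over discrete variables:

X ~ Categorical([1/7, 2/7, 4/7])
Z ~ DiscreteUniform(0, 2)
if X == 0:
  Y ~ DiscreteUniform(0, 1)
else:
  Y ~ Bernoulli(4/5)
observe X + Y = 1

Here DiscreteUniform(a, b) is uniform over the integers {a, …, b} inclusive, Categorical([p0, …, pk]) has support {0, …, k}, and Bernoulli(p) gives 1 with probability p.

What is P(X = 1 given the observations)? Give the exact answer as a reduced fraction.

Enumerate traces; 6 have nonzero weight after conditioning:
  (X=0, Z=0, Y=1) weight 1/42
  (X=0, Z=1, Y=1) weight 1/42
  (X=0, Z=2, Y=1) weight 1/42
  (X=1, Z=0, Y=0) weight 2/105
  (X=1, Z=1, Y=0) weight 2/105
  (X=1, Z=2, Y=0) weight 2/105
Group by X:
  weight(X=0) = 1/14
  weight(X=1) = 2/35
Total weight = 1/14 + 2/35 = 9/70
P(X=0 | obs) = 1/14 / 9/70 = 5/9
P(X=1 | obs) = 2/35 / 9/70 = 4/9

P(X = 1 | obs) = 4/9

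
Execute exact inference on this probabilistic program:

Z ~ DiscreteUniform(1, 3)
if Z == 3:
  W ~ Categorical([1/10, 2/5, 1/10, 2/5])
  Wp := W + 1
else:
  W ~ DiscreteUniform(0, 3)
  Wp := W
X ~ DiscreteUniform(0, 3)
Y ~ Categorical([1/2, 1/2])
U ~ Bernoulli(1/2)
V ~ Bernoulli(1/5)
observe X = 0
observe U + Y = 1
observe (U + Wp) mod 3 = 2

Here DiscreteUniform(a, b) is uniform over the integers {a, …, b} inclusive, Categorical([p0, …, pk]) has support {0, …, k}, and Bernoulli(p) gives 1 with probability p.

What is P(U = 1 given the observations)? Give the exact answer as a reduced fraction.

P(U = 1 | obs) = 10/19

Enumerate traces; 14 have nonzero weight after conditioning:
  (Z=1, W=1, X=0, Y=0, U=1, V=0) weight 1/240
  (Z=1, W=1, X=0, Y=0, U=1, V=1) weight 1/960
  (Z=1, W=2, X=0, Y=1, U=0, V=0) weight 1/240
  (Z=1, W=2, X=0, Y=1, U=0, V=1) weight 1/960
  (Z=2, W=1, X=0, Y=0, U=1, V=0) weight 1/240
  (Z=2, W=1, X=0, Y=0, U=1, V=1) weight 1/960
  (Z=2, W=2, X=0, Y=1, U=0, V=0) weight 1/240
  (Z=2, W=2, X=0, Y=1, U=0, V=1) weight 1/960
  … 6 more
Group by U:
  weight(U=0) = 3/160
  weight(U=1) = 1/48
Total weight = 3/160 + 1/48 = 19/480
P(U=0 | obs) = 3/160 / 19/480 = 9/19
P(U=1 | obs) = 1/48 / 19/480 = 10/19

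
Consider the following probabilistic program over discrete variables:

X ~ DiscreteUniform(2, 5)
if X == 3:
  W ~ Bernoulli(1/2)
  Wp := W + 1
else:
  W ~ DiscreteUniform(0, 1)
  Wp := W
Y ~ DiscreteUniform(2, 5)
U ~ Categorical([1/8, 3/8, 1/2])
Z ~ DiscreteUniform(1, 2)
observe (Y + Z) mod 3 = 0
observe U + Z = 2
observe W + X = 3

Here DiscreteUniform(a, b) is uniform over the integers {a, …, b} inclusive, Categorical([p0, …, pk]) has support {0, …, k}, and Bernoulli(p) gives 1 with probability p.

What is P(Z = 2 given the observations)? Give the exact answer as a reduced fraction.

Enumerate traces; 6 have nonzero weight after conditioning:
  (X=2, W=1, Y=2, U=1, Z=1) weight 3/512
  (X=2, W=1, Y=4, U=0, Z=2) weight 1/512
  (X=2, W=1, Y=5, U=1, Z=1) weight 3/512
  (X=3, W=0, Y=2, U=1, Z=1) weight 3/512
  (X=3, W=0, Y=4, U=0, Z=2) weight 1/512
  (X=3, W=0, Y=5, U=1, Z=1) weight 3/512
Group by Z:
  weight(Z=1) = 3/128
  weight(Z=2) = 1/256
Total weight = 3/128 + 1/256 = 7/256
P(Z=1 | obs) = 3/128 / 7/256 = 6/7
P(Z=2 | obs) = 1/256 / 7/256 = 1/7

P(Z = 2 | obs) = 1/7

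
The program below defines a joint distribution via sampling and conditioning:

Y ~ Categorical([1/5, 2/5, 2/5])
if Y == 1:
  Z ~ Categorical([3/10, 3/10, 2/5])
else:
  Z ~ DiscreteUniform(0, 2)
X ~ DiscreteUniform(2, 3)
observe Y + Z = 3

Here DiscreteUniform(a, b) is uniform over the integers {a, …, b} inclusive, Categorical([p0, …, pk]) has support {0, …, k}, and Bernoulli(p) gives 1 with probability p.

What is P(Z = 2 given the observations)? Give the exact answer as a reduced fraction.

P(Z = 2 | obs) = 6/11

Enumerate traces; 4 have nonzero weight after conditioning:
  (Y=1, Z=2, X=2) weight 2/25
  (Y=1, Z=2, X=3) weight 2/25
  (Y=2, Z=1, X=2) weight 1/15
  (Y=2, Z=1, X=3) weight 1/15
Group by Z:
  weight(Z=1) = 2/15
  weight(Z=2) = 4/25
Total weight = 2/15 + 4/25 = 22/75
P(Z=1 | obs) = 2/15 / 22/75 = 5/11
P(Z=2 | obs) = 4/25 / 22/75 = 6/11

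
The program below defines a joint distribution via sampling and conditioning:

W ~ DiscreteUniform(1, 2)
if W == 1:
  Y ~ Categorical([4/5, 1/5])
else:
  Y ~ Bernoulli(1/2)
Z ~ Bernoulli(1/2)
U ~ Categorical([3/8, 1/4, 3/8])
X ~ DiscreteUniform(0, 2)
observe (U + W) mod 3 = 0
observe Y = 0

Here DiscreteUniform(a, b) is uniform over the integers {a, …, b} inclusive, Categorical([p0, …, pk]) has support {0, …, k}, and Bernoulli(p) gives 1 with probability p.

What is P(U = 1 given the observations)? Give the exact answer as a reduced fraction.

P(U = 1 | obs) = 5/17

Enumerate traces; 12 have nonzero weight after conditioning:
  (W=1, Y=0, Z=0, U=2, X=0) weight 1/40
  (W=1, Y=0, Z=0, U=2, X=1) weight 1/40
  (W=1, Y=0, Z=0, U=2, X=2) weight 1/40
  (W=1, Y=0, Z=1, U=2, X=0) weight 1/40
  (W=1, Y=0, Z=1, U=2, X=1) weight 1/40
  (W=1, Y=0, Z=1, U=2, X=2) weight 1/40
  (W=2, Y=0, Z=0, U=1, X=0) weight 1/96
  (W=2, Y=0, Z=0, U=1, X=1) weight 1/96
  … 4 more
Group by U:
  weight(U=1) = 1/16
  weight(U=2) = 3/20
Total weight = 1/16 + 3/20 = 17/80
P(U=1 | obs) = 1/16 / 17/80 = 5/17
P(U=2 | obs) = 3/20 / 17/80 = 12/17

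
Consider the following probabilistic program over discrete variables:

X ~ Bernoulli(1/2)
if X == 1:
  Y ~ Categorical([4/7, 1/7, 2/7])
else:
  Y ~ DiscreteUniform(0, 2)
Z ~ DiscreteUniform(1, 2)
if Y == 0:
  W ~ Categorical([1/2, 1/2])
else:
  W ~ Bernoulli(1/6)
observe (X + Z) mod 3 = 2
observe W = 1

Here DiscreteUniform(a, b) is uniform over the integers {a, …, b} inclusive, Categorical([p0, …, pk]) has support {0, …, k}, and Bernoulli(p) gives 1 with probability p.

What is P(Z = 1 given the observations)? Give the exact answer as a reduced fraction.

Enumerate traces; 6 have nonzero weight after conditioning:
  (X=0, Y=0, Z=2, W=1) weight 1/24
  (X=0, Y=1, Z=2, W=1) weight 1/72
  (X=0, Y=2, Z=2, W=1) weight 1/72
  (X=1, Y=0, Z=1, W=1) weight 1/14
  (X=1, Y=1, Z=1, W=1) weight 1/168
  (X=1, Y=2, Z=1, W=1) weight 1/84
Group by Z:
  weight(Z=1) = 5/56
  weight(Z=2) = 5/72
Total weight = 5/56 + 5/72 = 10/63
P(Z=1 | obs) = 5/56 / 10/63 = 9/16
P(Z=2 | obs) = 5/72 / 10/63 = 7/16

P(Z = 1 | obs) = 9/16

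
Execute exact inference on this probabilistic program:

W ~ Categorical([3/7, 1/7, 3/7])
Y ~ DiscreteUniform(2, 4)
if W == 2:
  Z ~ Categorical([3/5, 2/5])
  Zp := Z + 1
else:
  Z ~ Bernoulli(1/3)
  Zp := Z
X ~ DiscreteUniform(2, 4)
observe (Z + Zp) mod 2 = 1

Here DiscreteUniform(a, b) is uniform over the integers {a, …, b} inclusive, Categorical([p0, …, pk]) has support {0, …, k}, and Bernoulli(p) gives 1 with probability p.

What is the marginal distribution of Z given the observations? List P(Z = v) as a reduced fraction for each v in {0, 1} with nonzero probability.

P(Z=0) = 3/5, P(Z=1) = 2/5

Enumerate traces; 18 have nonzero weight after conditioning:
  (W=2, Y=2, Z=0, X=2) weight 1/35
  (W=2, Y=2, Z=0, X=3) weight 1/35
  (W=2, Y=2, Z=0, X=4) weight 1/35
  (W=2, Y=2, Z=1, X=2) weight 2/105
  (W=2, Y=2, Z=1, X=3) weight 2/105
  (W=2, Y=2, Z=1, X=4) weight 2/105
  (W=2, Y=3, Z=0, X=2) weight 1/35
  (W=2, Y=3, Z=0, X=3) weight 1/35
  … 10 more
Group by Z:
  weight(Z=0) = 9/35
  weight(Z=1) = 6/35
Total weight = 9/35 + 6/35 = 3/7
P(Z=0 | obs) = 9/35 / 3/7 = 3/5
P(Z=1 | obs) = 6/35 / 3/7 = 2/5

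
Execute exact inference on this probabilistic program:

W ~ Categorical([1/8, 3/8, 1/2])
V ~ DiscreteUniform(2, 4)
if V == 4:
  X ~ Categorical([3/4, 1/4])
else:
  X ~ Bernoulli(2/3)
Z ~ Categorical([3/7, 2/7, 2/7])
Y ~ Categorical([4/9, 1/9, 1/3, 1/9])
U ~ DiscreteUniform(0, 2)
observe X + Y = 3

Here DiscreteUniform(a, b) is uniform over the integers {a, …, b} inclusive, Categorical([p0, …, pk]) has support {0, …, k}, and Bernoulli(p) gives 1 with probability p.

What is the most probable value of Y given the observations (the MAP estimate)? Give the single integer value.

argmax_v P(Y = v | obs) = 2

Enumerate traces; 162 have nonzero weight after conditioning:
  (W=0, V=2, X=0, Z=0, Y=3, U=0) weight 1/4536
  (W=0, V=2, X=0, Z=0, Y=3, U=1) weight 1/4536
  (W=0, V=2, X=0, Z=0, Y=3, U=2) weight 1/4536
  (W=0, V=2, X=0, Z=1, Y=3, U=0) weight 1/6804
  (W=0, V=2, X=0, Z=1, Y=3, U=1) weight 1/6804
  (W=0, V=2, X=0, Z=1, Y=3, U=2) weight 1/6804
  (W=0, V=2, X=0, Z=2, Y=3, U=0) weight 1/6804
  (W=0, V=2, X=0, Z=2, Y=3, U=1) weight 1/6804
  (W=0, V=2, X=1, Z=0, Y=2, U=0) weight 1/756
  … 153 more
Group by Y:
  weight(Y=2) = 19/108
  weight(Y=3) = 17/324
Total weight = 19/108 + 17/324 = 37/162
P(Y=2 | obs) = 19/108 / 37/162 = 57/74
P(Y=3 | obs) = 17/324 / 37/162 = 17/74
argmax = 2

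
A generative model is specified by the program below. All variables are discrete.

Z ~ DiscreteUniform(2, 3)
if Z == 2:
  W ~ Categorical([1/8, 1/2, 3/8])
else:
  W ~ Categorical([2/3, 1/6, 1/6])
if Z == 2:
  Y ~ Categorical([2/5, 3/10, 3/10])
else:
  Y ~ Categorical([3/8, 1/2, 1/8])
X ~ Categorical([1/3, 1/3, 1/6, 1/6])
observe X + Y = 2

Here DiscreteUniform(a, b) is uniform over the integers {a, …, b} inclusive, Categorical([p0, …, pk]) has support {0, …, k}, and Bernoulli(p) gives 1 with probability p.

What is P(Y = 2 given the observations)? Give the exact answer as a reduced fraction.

P(Y = 2 | obs) = 34/129

Enumerate traces; 18 have nonzero weight after conditioning:
  (Z=2, W=0, Y=0, X=2) weight 1/240
  (Z=2, W=0, Y=1, X=1) weight 1/160
  (Z=2, W=0, Y=2, X=0) weight 1/160
  (Z=2, W=1, Y=0, X=2) weight 1/60
  (Z=2, W=1, Y=1, X=1) weight 1/40
  (Z=2, W=1, Y=2, X=0) weight 1/40
  (Z=2, W=2, Y=0, X=2) weight 1/80
  (Z=2, W=2, Y=1, X=1) weight 3/160
  … 10 more
Group by Y:
  weight(Y=0) = 31/480
  weight(Y=1) = 2/15
  weight(Y=2) = 17/240
Total weight = 31/480 + 2/15 + 17/240 = 43/160
P(Y=0 | obs) = 31/480 / 43/160 = 31/129
P(Y=1 | obs) = 2/15 / 43/160 = 64/129
P(Y=2 | obs) = 17/240 / 43/160 = 34/129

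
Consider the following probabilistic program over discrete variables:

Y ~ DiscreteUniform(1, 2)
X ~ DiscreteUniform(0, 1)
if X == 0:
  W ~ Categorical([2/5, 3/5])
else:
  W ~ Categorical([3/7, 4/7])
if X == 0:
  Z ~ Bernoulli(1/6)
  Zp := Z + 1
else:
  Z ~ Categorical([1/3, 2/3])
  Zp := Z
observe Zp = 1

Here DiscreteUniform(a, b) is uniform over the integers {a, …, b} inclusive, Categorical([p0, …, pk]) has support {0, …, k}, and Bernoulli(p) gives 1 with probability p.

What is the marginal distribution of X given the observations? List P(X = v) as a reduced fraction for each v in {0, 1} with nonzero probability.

P(X=0) = 5/9, P(X=1) = 4/9

Enumerate traces; 8 have nonzero weight after conditioning:
  (Y=1, X=0, W=0, Z=0) weight 1/12
  (Y=1, X=0, W=1, Z=0) weight 1/8
  (Y=1, X=1, W=0, Z=1) weight 1/14
  (Y=1, X=1, W=1, Z=1) weight 2/21
  (Y=2, X=0, W=0, Z=0) weight 1/12
  (Y=2, X=0, W=1, Z=0) weight 1/8
  (Y=2, X=1, W=0, Z=1) weight 1/14
  (Y=2, X=1, W=1, Z=1) weight 2/21
Group by X:
  weight(X=0) = 5/12
  weight(X=1) = 1/3
Total weight = 5/12 + 1/3 = 3/4
P(X=0 | obs) = 5/12 / 3/4 = 5/9
P(X=1 | obs) = 1/3 / 3/4 = 4/9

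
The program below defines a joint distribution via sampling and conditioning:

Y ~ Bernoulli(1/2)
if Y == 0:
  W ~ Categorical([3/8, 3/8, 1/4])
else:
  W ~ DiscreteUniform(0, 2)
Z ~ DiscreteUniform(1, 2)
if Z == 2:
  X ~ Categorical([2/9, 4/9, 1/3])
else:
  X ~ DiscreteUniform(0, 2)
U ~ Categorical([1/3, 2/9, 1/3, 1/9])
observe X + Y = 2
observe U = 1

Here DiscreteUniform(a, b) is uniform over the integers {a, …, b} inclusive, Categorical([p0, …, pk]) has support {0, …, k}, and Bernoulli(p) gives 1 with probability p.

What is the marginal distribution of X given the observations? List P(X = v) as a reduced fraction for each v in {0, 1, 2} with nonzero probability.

P(X=1) = 7/13, P(X=2) = 6/13

Enumerate traces; 12 have nonzero weight after conditioning:
  (Y=0, W=0, Z=1, X=2, U=1) weight 1/144
  (Y=0, W=0, Z=2, X=2, U=1) weight 1/144
  (Y=0, W=1, Z=1, X=2, U=1) weight 1/144
  (Y=0, W=1, Z=2, X=2, U=1) weight 1/144
  (Y=0, W=2, Z=1, X=2, U=1) weight 1/216
  (Y=0, W=2, Z=2, X=2, U=1) weight 1/216
  (Y=1, W=0, Z=1, X=1, U=1) weight 1/162
  (Y=1, W=0, Z=2, X=1, U=1) weight 2/243
  … 4 more
Group by X:
  weight(X=1) = 7/162
  weight(X=2) = 1/27
Total weight = 7/162 + 1/27 = 13/162
P(X=1 | obs) = 7/162 / 13/162 = 7/13
P(X=2 | obs) = 1/27 / 13/162 = 6/13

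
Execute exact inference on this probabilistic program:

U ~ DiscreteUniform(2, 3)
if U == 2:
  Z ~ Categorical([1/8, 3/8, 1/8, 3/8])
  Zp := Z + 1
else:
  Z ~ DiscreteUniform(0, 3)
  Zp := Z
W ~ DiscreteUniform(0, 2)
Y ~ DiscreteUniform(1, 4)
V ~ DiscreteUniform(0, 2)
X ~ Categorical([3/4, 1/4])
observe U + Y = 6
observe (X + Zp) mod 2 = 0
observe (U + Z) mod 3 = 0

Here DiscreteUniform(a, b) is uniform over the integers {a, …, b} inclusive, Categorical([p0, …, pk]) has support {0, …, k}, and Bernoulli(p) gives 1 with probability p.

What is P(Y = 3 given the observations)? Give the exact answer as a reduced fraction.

P(Y = 3 | obs) = 8/17

Enumerate traces; 27 have nonzero weight after conditioning:
  (U=2, Z=1, W=0, Y=4, V=0, X=0) weight 1/256
  (U=2, Z=1, W=0, Y=4, V=1, X=0) weight 1/256
  (U=2, Z=1, W=0, Y=4, V=2, X=0) weight 1/256
  (U=2, Z=1, W=1, Y=4, V=0, X=0) weight 1/256
  (U=2, Z=1, W=1, Y=4, V=1, X=0) weight 1/256
  (U=2, Z=1, W=1, Y=4, V=2, X=0) weight 1/256
  (U=2, Z=1, W=2, Y=4, V=0, X=0) weight 1/256
  (U=2, Z=1, W=2, Y=4, V=1, X=0) weight 1/256
  (U=3, Z=0, W=0, Y=3, V=0, X=0) weight 1/384
  … 18 more
Group by Y:
  weight(Y=3) = 1/32
  weight(Y=4) = 9/256
Total weight = 1/32 + 9/256 = 17/256
P(Y=3 | obs) = 1/32 / 17/256 = 8/17
P(Y=4 | obs) = 9/256 / 17/256 = 9/17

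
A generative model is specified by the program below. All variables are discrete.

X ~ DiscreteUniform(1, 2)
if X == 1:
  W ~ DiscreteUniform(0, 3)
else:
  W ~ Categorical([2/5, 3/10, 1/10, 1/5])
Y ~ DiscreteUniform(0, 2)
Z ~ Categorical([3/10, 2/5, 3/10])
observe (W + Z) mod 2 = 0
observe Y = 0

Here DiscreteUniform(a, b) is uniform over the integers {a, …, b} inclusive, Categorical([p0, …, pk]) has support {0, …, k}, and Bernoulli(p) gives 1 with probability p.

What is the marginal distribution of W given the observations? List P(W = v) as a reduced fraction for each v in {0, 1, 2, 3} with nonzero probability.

Enumerate traces; 12 have nonzero weight after conditioning:
  (X=1, W=0, Y=0, Z=0) weight 1/80
  (X=1, W=0, Y=0, Z=2) weight 1/80
  (X=1, W=1, Y=0, Z=1) weight 1/60
  (X=1, W=2, Y=0, Z=0) weight 1/80
  (X=1, W=2, Y=0, Z=2) weight 1/80
  (X=1, W=3, Y=0, Z=1) weight 1/60
  (X=2, W=0, Y=0, Z=0) weight 1/50
  (X=2, W=0, Y=0, Z=2) weight 1/50
  … 4 more
Group by W:
  weight(W=0) = 13/200
  weight(W=1) = 11/300
  weight(W=2) = 7/200
  weight(W=3) = 3/100
Total weight = 13/200 + 11/300 + 7/200 + 3/100 = 1/6
P(W=0 | obs) = 13/200 / 1/6 = 39/100
P(W=1 | obs) = 11/300 / 1/6 = 11/50
P(W=2 | obs) = 7/200 / 1/6 = 21/100
P(W=3 | obs) = 3/100 / 1/6 = 9/50

P(W=0) = 39/100, P(W=1) = 11/50, P(W=2) = 21/100, P(W=3) = 9/50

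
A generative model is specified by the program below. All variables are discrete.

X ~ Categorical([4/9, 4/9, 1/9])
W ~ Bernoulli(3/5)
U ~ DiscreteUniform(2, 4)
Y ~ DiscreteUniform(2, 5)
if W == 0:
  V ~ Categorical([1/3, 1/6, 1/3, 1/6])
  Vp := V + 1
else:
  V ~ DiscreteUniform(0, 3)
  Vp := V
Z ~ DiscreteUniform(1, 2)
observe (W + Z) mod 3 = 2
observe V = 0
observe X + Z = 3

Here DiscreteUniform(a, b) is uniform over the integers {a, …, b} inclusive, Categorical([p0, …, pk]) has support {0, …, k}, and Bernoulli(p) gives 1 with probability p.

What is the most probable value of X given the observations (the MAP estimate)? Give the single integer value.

Enumerate traces; 24 have nonzero weight after conditioning:
  (X=1, W=0, U=2, Y=2, V=0, Z=2) weight 1/405
  (X=1, W=0, U=2, Y=3, V=0, Z=2) weight 1/405
  (X=1, W=0, U=2, Y=4, V=0, Z=2) weight 1/405
  (X=1, W=0, U=2, Y=5, V=0, Z=2) weight 1/405
  (X=1, W=0, U=3, Y=2, V=0, Z=2) weight 1/405
  (X=1, W=0, U=3, Y=3, V=0, Z=2) weight 1/405
  (X=1, W=0, U=3, Y=4, V=0, Z=2) weight 1/405
  (X=1, W=0, U=3, Y=5, V=0, Z=2) weight 1/405
  (X=2, W=1, U=2, Y=2, V=0, Z=1) weight 1/1440
  … 15 more
Group by X:
  weight(X=1) = 4/135
  weight(X=2) = 1/120
Total weight = 4/135 + 1/120 = 41/1080
P(X=1 | obs) = 4/135 / 41/1080 = 32/41
P(X=2 | obs) = 1/120 / 41/1080 = 9/41
argmax = 1

argmax_v P(X = v | obs) = 1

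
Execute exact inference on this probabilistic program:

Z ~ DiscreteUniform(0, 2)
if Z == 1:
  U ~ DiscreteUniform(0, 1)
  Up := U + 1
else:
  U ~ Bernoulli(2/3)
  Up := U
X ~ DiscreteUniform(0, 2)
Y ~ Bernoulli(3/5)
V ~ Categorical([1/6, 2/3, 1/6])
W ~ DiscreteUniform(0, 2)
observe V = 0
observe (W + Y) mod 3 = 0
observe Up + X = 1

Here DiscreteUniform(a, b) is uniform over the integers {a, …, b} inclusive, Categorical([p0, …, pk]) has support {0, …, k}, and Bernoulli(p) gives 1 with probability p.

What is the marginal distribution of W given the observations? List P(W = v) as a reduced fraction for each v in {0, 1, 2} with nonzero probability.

P(W=0) = 2/5, P(W=2) = 3/5

Enumerate traces; 10 have nonzero weight after conditioning:
  (Z=0, U=0, X=1, Y=0, V=0, W=0) weight 1/1215
  (Z=0, U=0, X=1, Y=1, V=0, W=2) weight 1/810
  (Z=0, U=1, X=0, Y=0, V=0, W=0) weight 2/1215
  (Z=0, U=1, X=0, Y=1, V=0, W=2) weight 1/405
  (Z=1, U=0, X=0, Y=0, V=0, W=0) weight 1/810
  (Z=1, U=0, X=0, Y=1, V=0, W=2) weight 1/540
  (Z=2, U=0, X=1, Y=0, V=0, W=0) weight 1/1215
  (Z=2, U=0, X=1, Y=1, V=0, W=2) weight 1/810
  … 2 more
Group by W:
  weight(W=0) = 1/162
  weight(W=2) = 1/108
Total weight = 1/162 + 1/108 = 5/324
P(W=0 | obs) = 1/162 / 5/324 = 2/5
P(W=2 | obs) = 1/108 / 5/324 = 3/5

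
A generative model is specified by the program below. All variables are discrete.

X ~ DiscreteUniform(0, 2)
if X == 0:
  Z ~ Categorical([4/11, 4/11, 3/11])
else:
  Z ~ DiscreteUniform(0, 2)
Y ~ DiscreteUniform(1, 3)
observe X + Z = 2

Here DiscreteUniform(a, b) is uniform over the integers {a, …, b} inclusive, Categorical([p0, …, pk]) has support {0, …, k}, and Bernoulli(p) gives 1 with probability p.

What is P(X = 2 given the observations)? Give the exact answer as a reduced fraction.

P(X = 2 | obs) = 11/31

Enumerate traces; 9 have nonzero weight after conditioning:
  (X=0, Z=2, Y=1) weight 1/33
  (X=0, Z=2, Y=2) weight 1/33
  (X=0, Z=2, Y=3) weight 1/33
  (X=1, Z=1, Y=1) weight 1/27
  (X=1, Z=1, Y=2) weight 1/27
  (X=1, Z=1, Y=3) weight 1/27
  (X=2, Z=0, Y=1) weight 1/27
  (X=2, Z=0, Y=2) weight 1/27
  … 1 more
Group by X:
  weight(X=0) = 1/11
  weight(X=1) = 1/9
  weight(X=2) = 1/9
Total weight = 1/11 + 1/9 + 1/9 = 31/99
P(X=0 | obs) = 1/11 / 31/99 = 9/31
P(X=1 | obs) = 1/9 / 31/99 = 11/31
P(X=2 | obs) = 1/9 / 31/99 = 11/31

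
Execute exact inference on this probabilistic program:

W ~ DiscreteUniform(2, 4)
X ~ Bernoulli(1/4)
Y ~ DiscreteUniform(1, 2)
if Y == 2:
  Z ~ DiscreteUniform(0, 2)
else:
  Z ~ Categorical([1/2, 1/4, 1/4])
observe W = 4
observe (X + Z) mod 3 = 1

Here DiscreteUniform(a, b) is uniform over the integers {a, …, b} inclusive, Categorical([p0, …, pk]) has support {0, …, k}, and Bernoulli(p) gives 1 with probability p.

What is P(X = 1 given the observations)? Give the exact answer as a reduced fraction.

P(X = 1 | obs) = 10/31

Enumerate traces; 4 have nonzero weight after conditioning:
  (W=4, X=0, Y=1, Z=1) weight 1/32
  (W=4, X=0, Y=2, Z=1) weight 1/24
  (W=4, X=1, Y=1, Z=0) weight 1/48
  (W=4, X=1, Y=2, Z=0) weight 1/72
Group by X:
  weight(X=0) = 7/96
  weight(X=1) = 5/144
Total weight = 7/96 + 5/144 = 31/288
P(X=0 | obs) = 7/96 / 31/288 = 21/31
P(X=1 | obs) = 5/144 / 31/288 = 10/31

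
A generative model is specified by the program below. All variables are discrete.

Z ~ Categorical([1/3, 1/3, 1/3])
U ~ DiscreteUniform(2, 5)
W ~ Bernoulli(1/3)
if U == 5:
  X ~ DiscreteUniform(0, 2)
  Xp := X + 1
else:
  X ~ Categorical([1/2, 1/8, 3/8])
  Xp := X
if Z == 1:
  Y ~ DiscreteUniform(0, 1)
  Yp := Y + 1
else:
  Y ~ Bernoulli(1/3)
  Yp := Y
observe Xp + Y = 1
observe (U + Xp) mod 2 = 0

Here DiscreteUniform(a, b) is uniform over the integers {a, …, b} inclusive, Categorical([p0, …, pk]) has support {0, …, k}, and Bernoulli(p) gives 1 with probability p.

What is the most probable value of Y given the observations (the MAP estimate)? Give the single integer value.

Enumerate traces; 24 have nonzero weight after conditioning:
  (Z=0, U=2, W=0, X=0, Y=1) weight 1/108
  (Z=0, U=2, W=1, X=0, Y=1) weight 1/216
  (Z=0, U=3, W=0, X=1, Y=0) weight 1/216
  (Z=0, U=3, W=1, X=1, Y=0) weight 1/432
  (Z=0, U=4, W=0, X=0, Y=1) weight 1/108
  (Z=0, U=4, W=1, X=0, Y=1) weight 1/216
  (Z=0, U=5, W=0, X=0, Y=0) weight 1/81
  (Z=0, U=5, W=1, X=0, Y=0) weight 1/162
  … 16 more
Group by Y:
  weight(Y=0) = 121/1728
  weight(Y=1) = 7/72
Total weight = 121/1728 + 7/72 = 289/1728
P(Y=0 | obs) = 121/1728 / 289/1728 = 121/289
P(Y=1 | obs) = 7/72 / 289/1728 = 168/289
argmax = 1

argmax_v P(Y = v | obs) = 1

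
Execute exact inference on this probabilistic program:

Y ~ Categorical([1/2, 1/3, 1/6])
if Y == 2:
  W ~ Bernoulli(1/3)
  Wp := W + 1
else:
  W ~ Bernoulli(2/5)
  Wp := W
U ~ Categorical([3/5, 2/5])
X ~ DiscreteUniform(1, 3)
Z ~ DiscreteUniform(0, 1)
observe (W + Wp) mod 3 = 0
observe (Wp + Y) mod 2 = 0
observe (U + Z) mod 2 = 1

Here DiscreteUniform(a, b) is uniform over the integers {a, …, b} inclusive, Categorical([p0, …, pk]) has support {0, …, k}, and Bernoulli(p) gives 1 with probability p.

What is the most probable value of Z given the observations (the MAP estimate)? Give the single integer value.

Enumerate traces; 12 have nonzero weight after conditioning:
  (Y=0, W=0, U=0, X=1, Z=1) weight 3/100
  (Y=0, W=0, U=0, X=2, Z=1) weight 3/100
  (Y=0, W=0, U=0, X=3, Z=1) weight 3/100
  (Y=0, W=0, U=1, X=1, Z=0) weight 1/50
  (Y=0, W=0, U=1, X=2, Z=0) weight 1/50
  (Y=0, W=0, U=1, X=3, Z=0) weight 1/50
  (Y=2, W=1, U=0, X=1, Z=1) weight 1/180
  (Y=2, W=1, U=0, X=2, Z=1) weight 1/180
  … 4 more
Group by Z:
  weight(Z=0) = 16/225
  weight(Z=1) = 8/75
Total weight = 16/225 + 8/75 = 8/45
P(Z=0 | obs) = 16/225 / 8/45 = 2/5
P(Z=1 | obs) = 8/75 / 8/45 = 3/5
argmax = 1

argmax_v P(Z = v | obs) = 1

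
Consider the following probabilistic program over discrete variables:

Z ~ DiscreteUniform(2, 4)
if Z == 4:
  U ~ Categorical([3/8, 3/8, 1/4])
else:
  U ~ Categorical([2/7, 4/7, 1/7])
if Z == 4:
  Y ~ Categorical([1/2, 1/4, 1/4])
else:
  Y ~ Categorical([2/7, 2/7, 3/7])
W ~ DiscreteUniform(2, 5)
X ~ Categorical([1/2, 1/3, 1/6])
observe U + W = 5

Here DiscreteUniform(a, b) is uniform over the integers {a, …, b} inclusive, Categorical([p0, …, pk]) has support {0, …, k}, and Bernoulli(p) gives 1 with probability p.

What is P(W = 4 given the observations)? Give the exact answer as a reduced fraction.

P(W = 4 | obs) = 85/168

Enumerate traces; 81 have nonzero weight after conditioning:
  (Z=2, U=0, Y=0, W=5, X=0) weight 1/294
  (Z=2, U=0, Y=0, W=5, X=1) weight 1/441
  (Z=2, U=0, Y=0, W=5, X=2) weight 1/882
  (Z=2, U=0, Y=1, W=5, X=0) weight 1/294
  (Z=2, U=0, Y=1, W=5, X=1) weight 1/441
  (Z=2, U=0, Y=1, W=5, X=2) weight 1/882
  (Z=2, U=0, Y=2, W=5, X=0) weight 1/196
  (Z=2, U=0, Y=2, W=5, X=1) weight 1/294
  (Z=2, U=1, Y=0, W=4, X=0) weight 1/147
  (Z=2, U=2, Y=0, W=3, X=0) weight 1/588
  … 71 more
Group by W:
  weight(W=3) = 5/112
  weight(W=4) = 85/672
  weight(W=5) = 53/672
Total weight = 5/112 + 85/672 + 53/672 = 1/4
P(W=3 | obs) = 5/112 / 1/4 = 5/28
P(W=4 | obs) = 85/672 / 1/4 = 85/168
P(W=5 | obs) = 53/672 / 1/4 = 53/168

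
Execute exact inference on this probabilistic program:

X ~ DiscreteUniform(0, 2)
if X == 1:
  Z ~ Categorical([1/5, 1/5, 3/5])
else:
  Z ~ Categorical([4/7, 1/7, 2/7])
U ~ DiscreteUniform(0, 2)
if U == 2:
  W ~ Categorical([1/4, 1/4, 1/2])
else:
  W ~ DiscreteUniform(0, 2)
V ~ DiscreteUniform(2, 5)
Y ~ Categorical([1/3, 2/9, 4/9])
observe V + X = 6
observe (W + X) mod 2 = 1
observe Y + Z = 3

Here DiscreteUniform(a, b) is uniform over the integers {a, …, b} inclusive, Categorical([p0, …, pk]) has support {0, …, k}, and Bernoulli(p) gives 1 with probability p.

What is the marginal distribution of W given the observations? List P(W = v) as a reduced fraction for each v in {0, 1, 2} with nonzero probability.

P(W=0) = 77/219, P(W=1) = 44/219, P(W=2) = 98/219

Enumerate traces; 18 have nonzero weight after conditioning:
  (X=1, Z=1, U=0, W=0, V=5, Y=2) weight 1/1215
  (X=1, Z=1, U=0, W=2, V=5, Y=2) weight 1/1215
  (X=1, Z=1, U=1, W=0, V=5, Y=2) weight 1/1215
  (X=1, Z=1, U=1, W=2, V=5, Y=2) weight 1/1215
  (X=1, Z=1, U=2, W=0, V=5, Y=2) weight 1/1620
  (X=1, Z=1, U=2, W=2, V=5, Y=2) weight 1/810
  (X=1, Z=2, U=0, W=0, V=5, Y=1) weight 1/810
  (X=1, Z=2, U=0, W=2, V=5, Y=1) weight 1/810
  (X=2, Z=1, U=0, W=1, V=4, Y=2) weight 1/1701
  … 9 more
Group by W:
  weight(W=0) = 11/1944
  weight(W=1) = 11/3402
  weight(W=2) = 7/972
Total weight = 11/1944 + 11/3402 + 7/972 = 73/4536
P(W=0 | obs) = 11/1944 / 73/4536 = 77/219
P(W=1 | obs) = 11/3402 / 73/4536 = 44/219
P(W=2 | obs) = 7/972 / 73/4536 = 98/219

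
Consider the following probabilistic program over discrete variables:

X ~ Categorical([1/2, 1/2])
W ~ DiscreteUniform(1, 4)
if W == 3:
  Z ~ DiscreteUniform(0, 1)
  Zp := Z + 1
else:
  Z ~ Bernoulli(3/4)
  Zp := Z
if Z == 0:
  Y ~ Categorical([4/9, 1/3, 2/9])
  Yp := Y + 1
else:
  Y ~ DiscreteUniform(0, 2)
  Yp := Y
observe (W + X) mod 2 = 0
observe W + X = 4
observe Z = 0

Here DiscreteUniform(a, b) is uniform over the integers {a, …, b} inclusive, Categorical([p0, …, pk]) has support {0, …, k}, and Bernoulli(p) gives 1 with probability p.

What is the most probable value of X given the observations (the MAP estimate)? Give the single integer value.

argmax_v P(X = v | obs) = 1

Enumerate traces; 6 have nonzero weight after conditioning:
  (X=0, W=4, Z=0, Y=0) weight 1/72
  (X=0, W=4, Z=0, Y=1) weight 1/96
  (X=0, W=4, Z=0, Y=2) weight 1/144
  (X=1, W=3, Z=0, Y=0) weight 1/36
  (X=1, W=3, Z=0, Y=1) weight 1/48
  (X=1, W=3, Z=0, Y=2) weight 1/72
Group by X:
  weight(X=0) = 1/32
  weight(X=1) = 1/16
Total weight = 1/32 + 1/16 = 3/32
P(X=0 | obs) = 1/32 / 3/32 = 1/3
P(X=1 | obs) = 1/16 / 3/32 = 2/3
argmax = 1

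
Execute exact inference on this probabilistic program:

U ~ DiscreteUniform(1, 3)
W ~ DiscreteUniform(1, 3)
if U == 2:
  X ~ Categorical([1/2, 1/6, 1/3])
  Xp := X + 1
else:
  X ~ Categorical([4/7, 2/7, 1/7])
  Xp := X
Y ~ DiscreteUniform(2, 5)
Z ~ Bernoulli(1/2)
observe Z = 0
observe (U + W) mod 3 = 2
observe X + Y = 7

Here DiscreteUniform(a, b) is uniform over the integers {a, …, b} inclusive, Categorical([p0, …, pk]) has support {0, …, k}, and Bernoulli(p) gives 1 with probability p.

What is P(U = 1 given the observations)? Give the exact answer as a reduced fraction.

P(U = 1 | obs) = 3/13

Enumerate traces; 3 have nonzero weight after conditioning:
  (U=1, W=1, X=2, Y=5, Z=0) weight 1/504
  (U=2, W=3, X=2, Y=5, Z=0) weight 1/216
  (U=3, W=2, X=2, Y=5, Z=0) weight 1/504
Group by U:
  weight(U=1) = 1/504
  weight(U=2) = 1/216
  weight(U=3) = 1/504
Total weight = 1/504 + 1/216 + 1/504 = 13/1512
P(U=1 | obs) = 1/504 / 13/1512 = 3/13
P(U=2 | obs) = 1/216 / 13/1512 = 7/13
P(U=3 | obs) = 1/504 / 13/1512 = 3/13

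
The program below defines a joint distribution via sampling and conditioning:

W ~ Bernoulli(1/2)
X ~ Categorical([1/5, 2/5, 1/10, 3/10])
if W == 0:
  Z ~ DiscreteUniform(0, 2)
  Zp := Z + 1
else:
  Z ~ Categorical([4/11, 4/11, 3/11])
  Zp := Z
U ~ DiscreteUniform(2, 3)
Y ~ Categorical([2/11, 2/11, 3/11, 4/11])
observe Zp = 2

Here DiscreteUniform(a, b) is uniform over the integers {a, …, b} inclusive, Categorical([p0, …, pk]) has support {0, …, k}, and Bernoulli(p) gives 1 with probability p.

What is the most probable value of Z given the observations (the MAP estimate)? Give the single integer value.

Enumerate traces; 64 have nonzero weight after conditioning:
  (W=0, X=0, Z=1, U=2, Y=0) weight 1/330
  (W=0, X=0, Z=1, U=2, Y=1) weight 1/330
  (W=0, X=0, Z=1, U=2, Y=2) weight 1/220
  (W=0, X=0, Z=1, U=2, Y=3) weight 1/165
  (W=0, X=0, Z=1, U=3, Y=0) weight 1/330
  (W=0, X=0, Z=1, U=3, Y=1) weight 1/330
  (W=0, X=0, Z=1, U=3, Y=2) weight 1/220
  (W=0, X=0, Z=1, U=3, Y=3) weight 1/165
  (W=1, X=0, Z=2, U=2, Y=0) weight 3/1210
  … 55 more
Group by Z:
  weight(Z=1) = 1/6
  weight(Z=2) = 3/22
Total weight = 1/6 + 3/22 = 10/33
P(Z=1 | obs) = 1/6 / 10/33 = 11/20
P(Z=2 | obs) = 3/22 / 10/33 = 9/20
argmax = 1

argmax_v P(Z = v | obs) = 1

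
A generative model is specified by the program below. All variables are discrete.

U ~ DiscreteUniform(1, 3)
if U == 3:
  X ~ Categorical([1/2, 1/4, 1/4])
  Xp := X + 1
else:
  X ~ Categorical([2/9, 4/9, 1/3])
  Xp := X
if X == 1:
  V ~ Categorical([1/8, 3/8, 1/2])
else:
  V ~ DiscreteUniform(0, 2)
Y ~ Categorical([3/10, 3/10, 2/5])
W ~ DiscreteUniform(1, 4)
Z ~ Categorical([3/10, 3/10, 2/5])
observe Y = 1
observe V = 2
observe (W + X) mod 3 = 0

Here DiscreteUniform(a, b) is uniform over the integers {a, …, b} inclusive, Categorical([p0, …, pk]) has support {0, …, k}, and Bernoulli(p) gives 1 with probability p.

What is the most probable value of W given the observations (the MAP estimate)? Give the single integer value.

argmax_v P(W = v | obs) = 2

Enumerate traces; 36 have nonzero weight after conditioning:
  (U=1, X=0, V=2, Y=1, W=3, Z=0) weight 1/1800
  (U=1, X=0, V=2, Y=1, W=3, Z=1) weight 1/1800
  (U=1, X=0, V=2, Y=1, W=3, Z=2) weight 1/1350
  (U=1, X=1, V=2, Y=1, W=2, Z=0) weight 1/600
  (U=1, X=1, V=2, Y=1, W=2, Z=1) weight 1/600
  (U=1, X=1, V=2, Y=1, W=2, Z=2) weight 1/450
  (U=1, X=2, V=2, Y=1, W=1, Z=0) weight 1/1200
  (U=1, X=2, V=2, Y=1, W=1, Z=1) weight 1/1200
  (U=1, X=2, V=2, Y=1, W=4, Z=0) weight 1/1200
  … 27 more
Group by W:
  weight(W=1) = 11/1440
  weight(W=2) = 41/2880
  weight(W=3) = 17/2160
  weight(W=4) = 11/1440
Total weight = 11/1440 + 41/2880 + 17/2160 + 11/1440 = 323/8640
P(W=1 | obs) = 11/1440 / 323/8640 = 66/323
P(W=2 | obs) = 41/2880 / 323/8640 = 123/323
P(W=3 | obs) = 17/2160 / 323/8640 = 4/19
P(W=4 | obs) = 11/1440 / 323/8640 = 66/323
argmax = 2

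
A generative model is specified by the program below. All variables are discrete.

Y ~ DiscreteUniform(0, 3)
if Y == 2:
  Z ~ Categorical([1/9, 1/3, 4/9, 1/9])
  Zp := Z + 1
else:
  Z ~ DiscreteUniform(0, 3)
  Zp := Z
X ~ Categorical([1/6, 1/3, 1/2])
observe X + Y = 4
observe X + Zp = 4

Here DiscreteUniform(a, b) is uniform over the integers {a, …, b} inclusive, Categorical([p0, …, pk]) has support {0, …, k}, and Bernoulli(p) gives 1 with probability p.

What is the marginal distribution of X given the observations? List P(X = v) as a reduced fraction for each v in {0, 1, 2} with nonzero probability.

P(X=1) = 1/3, P(X=2) = 2/3

Enumerate traces; 2 have nonzero weight after conditioning:
  (Y=2, Z=1, X=2) weight 1/24
  (Y=3, Z=3, X=1) weight 1/48
Group by X:
  weight(X=1) = 1/48
  weight(X=2) = 1/24
Total weight = 1/48 + 1/24 = 1/16
P(X=1 | obs) = 1/48 / 1/16 = 1/3
P(X=2 | obs) = 1/24 / 1/16 = 2/3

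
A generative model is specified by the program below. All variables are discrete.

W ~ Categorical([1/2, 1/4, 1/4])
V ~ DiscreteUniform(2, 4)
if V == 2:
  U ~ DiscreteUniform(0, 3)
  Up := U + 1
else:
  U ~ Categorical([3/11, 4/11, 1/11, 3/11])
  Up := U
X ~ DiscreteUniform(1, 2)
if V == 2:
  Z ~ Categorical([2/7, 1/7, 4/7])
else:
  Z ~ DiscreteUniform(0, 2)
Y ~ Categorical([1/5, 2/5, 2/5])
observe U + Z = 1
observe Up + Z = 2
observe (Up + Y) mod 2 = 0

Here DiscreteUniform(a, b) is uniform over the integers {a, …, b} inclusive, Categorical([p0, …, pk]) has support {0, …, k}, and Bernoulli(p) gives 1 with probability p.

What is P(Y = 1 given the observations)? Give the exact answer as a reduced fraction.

P(Y = 1 | obs) = 1/4

Enumerate traces; 18 have nonzero weight after conditioning:
  (W=0, V=2, U=0, X=1, Z=1, Y=1) weight 1/840
  (W=0, V=2, U=0, X=2, Z=1, Y=1) weight 1/840
  (W=0, V=2, U=1, X=1, Z=0, Y=0) weight 1/840
  (W=0, V=2, U=1, X=1, Z=0, Y=2) weight 1/420
  (W=0, V=2, U=1, X=2, Z=0, Y=0) weight 1/840
  (W=0, V=2, U=1, X=2, Z=0, Y=2) weight 1/420
  (W=1, V=2, U=0, X=1, Z=1, Y=1) weight 1/1680
  (W=1, V=2, U=0, X=2, Z=1, Y=1) weight 1/1680
  … 10 more
Group by Y:
  weight(Y=0) = 1/210
  weight(Y=1) = 1/210
  weight(Y=2) = 1/105
Total weight = 1/210 + 1/210 + 1/105 = 2/105
P(Y=0 | obs) = 1/210 / 2/105 = 1/4
P(Y=1 | obs) = 1/210 / 2/105 = 1/4
P(Y=2 | obs) = 1/105 / 2/105 = 1/2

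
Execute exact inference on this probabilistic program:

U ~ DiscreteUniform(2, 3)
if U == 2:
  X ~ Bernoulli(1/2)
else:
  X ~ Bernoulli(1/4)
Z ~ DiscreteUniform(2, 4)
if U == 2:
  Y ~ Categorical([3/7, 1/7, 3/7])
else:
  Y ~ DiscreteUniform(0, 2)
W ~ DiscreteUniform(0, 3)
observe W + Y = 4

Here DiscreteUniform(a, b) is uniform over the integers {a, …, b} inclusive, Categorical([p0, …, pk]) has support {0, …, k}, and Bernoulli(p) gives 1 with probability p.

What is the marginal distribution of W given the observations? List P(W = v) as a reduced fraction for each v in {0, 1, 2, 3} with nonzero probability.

P(W=2) = 8/13, P(W=3) = 5/13

Enumerate traces; 24 have nonzero weight after conditioning:
  (U=2, X=0, Z=2, Y=1, W=3) weight 1/336
  (U=2, X=0, Z=2, Y=2, W=2) weight 1/112
  (U=2, X=0, Z=3, Y=1, W=3) weight 1/336
  (U=2, X=0, Z=3, Y=2, W=2) weight 1/112
  (U=2, X=0, Z=4, Y=1, W=3) weight 1/336
  (U=2, X=0, Z=4, Y=2, W=2) weight 1/112
  (U=2, X=1, Z=2, Y=1, W=3) weight 1/336
  (U=2, X=1, Z=2, Y=2, W=2) weight 1/112
  … 16 more
Group by W:
  weight(W=2) = 2/21
  weight(W=3) = 5/84
Total weight = 2/21 + 5/84 = 13/84
P(W=2 | obs) = 2/21 / 13/84 = 8/13
P(W=3 | obs) = 5/84 / 13/84 = 5/13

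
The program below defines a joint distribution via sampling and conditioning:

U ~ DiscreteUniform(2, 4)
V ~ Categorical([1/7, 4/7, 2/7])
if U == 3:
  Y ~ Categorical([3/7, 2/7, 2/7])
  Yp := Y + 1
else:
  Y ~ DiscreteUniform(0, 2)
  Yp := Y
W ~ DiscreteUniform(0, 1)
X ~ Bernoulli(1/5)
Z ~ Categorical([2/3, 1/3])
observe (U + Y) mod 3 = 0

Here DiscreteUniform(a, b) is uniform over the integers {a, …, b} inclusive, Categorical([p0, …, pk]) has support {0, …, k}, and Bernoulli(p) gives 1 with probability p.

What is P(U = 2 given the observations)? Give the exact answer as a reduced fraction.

Enumerate traces; 72 have nonzero weight after conditioning:
  (U=2, V=0, Y=1, W=0, X=0, Z=0) weight 4/945
  (U=2, V=0, Y=1, W=0, X=0, Z=1) weight 2/945
  (U=2, V=0, Y=1, W=0, X=1, Z=0) weight 1/945
  (U=2, V=0, Y=1, W=0, X=1, Z=1) weight 1/1890
  (U=2, V=0, Y=1, W=1, X=0, Z=0) weight 4/945
  (U=2, V=0, Y=1, W=1, X=0, Z=1) weight 2/945
  (U=2, V=0, Y=1, W=1, X=1, Z=0) weight 1/945
  (U=2, V=0, Y=1, W=1, X=1, Z=1) weight 1/1890
  (U=3, V=0, Y=0, W=0, X=0, Z=0) weight 4/735
  (U=4, V=0, Y=2, W=0, X=0, Z=0) weight 4/945
  … 62 more
Group by U:
  weight(U=2) = 1/9
  weight(U=3) = 1/7
  weight(U=4) = 1/9
Total weight = 1/9 + 1/7 + 1/9 = 23/63
P(U=2 | obs) = 1/9 / 23/63 = 7/23
P(U=3 | obs) = 1/7 / 23/63 = 9/23
P(U=4 | obs) = 1/9 / 23/63 = 7/23

P(U = 2 | obs) = 7/23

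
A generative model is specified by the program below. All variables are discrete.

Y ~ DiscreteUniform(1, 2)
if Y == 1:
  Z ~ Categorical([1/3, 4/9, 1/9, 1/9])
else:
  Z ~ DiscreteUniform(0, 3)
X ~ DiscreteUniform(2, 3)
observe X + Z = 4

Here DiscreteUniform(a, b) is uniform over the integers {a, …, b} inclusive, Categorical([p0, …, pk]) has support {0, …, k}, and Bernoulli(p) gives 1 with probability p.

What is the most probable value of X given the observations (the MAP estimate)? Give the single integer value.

Enumerate traces; 4 have nonzero weight after conditioning:
  (Y=1, Z=1, X=3) weight 1/9
  (Y=1, Z=2, X=2) weight 1/36
  (Y=2, Z=1, X=3) weight 1/16
  (Y=2, Z=2, X=2) weight 1/16
Group by X:
  weight(X=2) = 13/144
  weight(X=3) = 25/144
Total weight = 13/144 + 25/144 = 19/72
P(X=2 | obs) = 13/144 / 19/72 = 13/38
P(X=3 | obs) = 25/144 / 19/72 = 25/38
argmax = 3

argmax_v P(X = v | obs) = 3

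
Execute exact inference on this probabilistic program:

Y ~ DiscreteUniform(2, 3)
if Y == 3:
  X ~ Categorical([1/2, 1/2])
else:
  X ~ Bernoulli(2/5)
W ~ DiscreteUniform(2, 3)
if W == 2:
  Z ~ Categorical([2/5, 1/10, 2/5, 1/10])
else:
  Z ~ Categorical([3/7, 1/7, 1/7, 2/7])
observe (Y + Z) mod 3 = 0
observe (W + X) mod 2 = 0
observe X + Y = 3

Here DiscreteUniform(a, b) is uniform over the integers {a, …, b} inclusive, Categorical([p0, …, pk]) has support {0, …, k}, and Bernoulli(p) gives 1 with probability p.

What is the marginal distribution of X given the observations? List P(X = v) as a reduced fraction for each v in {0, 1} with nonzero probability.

P(X=0) = 35/43, P(X=1) = 8/43

Enumerate traces; 3 have nonzero weight after conditioning:
  (Y=2, X=1, W=3, Z=1) weight 1/70
  (Y=3, X=0, W=2, Z=0) weight 1/20
  (Y=3, X=0, W=2, Z=3) weight 1/80
Group by X:
  weight(X=0) = 1/16
  weight(X=1) = 1/70
Total weight = 1/16 + 1/70 = 43/560
P(X=0 | obs) = 1/16 / 43/560 = 35/43
P(X=1 | obs) = 1/70 / 43/560 = 8/43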